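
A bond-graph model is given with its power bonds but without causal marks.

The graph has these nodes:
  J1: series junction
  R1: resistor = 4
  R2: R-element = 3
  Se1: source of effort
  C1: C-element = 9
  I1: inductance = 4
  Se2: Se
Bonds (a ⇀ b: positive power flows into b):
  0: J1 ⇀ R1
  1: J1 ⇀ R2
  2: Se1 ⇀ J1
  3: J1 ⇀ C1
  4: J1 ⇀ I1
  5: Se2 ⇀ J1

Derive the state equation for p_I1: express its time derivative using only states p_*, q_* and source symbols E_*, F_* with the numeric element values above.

b2 →J1  (source Se1 imposes e)
b5 →J1  (Se2 fixes effort; stroke away)
b3 →J1  (C1 outputs effort q/C1)
b4 →I1  (prefer integral on I1)
b0 →J1  (1-jn J1 has f-setter on 4)
b1 →J1  (common-f at J1 fixed by 4)

dp_I1/dt = E_Se1 + E_Se2 - 7*p_I1/4 - q_C1/9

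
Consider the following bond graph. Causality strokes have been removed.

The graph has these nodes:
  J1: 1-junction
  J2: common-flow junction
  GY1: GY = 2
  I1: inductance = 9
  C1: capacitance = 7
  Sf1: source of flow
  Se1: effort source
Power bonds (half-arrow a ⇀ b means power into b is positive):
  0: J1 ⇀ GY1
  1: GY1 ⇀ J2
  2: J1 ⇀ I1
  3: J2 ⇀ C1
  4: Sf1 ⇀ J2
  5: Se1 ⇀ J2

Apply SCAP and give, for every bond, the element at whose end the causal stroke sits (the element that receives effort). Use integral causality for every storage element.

bond 0 stroke at J1
bond 1 stroke at J2
bond 2 stroke at I1
bond 3 stroke at J2
bond 4 stroke at Sf1
bond 5 stroke at J2

β4 →Sf1  (Sf1: flow source, stroke at near end)
β5 →J2  (source Se1 imposes e)
β1 →J2  (common-f at J2 fixed by 4)
β3 →J2  (J2: bond 4 brought flow, rest push out)
β0 →J1  (GY1 both-in/both-out from 1)
β2 →I1  (closing 1-jn rule on J1)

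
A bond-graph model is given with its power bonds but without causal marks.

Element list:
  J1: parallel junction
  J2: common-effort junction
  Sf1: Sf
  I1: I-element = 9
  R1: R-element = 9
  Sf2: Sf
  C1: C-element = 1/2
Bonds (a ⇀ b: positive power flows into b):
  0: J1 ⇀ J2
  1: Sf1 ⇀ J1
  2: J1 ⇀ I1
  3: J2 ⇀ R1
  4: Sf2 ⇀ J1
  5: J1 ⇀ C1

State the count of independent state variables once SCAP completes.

#1 stroke at Sf1  (Sf1 (Sf) sets flow on bond)
#4 stroke at Sf2  (Sf2 fixes flow; stroke at Sf2)
#2 stroke at I1  (I1: I, integral causality)
#5 stroke at J1  (C1: C, integral causality)
#0 stroke at J2  (J1 effort already set via bond 5)
#3 stroke at R1  (common-e at J2 fixed by 0)

2  (C1, I1 all integral)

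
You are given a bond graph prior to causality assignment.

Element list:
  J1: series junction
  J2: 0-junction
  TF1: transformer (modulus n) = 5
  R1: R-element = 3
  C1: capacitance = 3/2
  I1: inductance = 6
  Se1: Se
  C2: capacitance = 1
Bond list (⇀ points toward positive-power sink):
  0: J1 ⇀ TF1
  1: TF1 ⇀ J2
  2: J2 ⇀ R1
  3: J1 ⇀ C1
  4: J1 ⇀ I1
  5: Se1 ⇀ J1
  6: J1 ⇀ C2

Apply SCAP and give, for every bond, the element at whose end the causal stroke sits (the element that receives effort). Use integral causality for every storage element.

β5 stroke at J1  (Se1 fixes effort; stroke away)
β3 stroke at J1  (C1 outputs effort q/C1)
β4 stroke at I1  (I1: I, integral causality)
β0 stroke at J1  (1-jn J1 has f-setter on 4)
β6 stroke at J1  (1-jn J1 has f-setter on 4)
β1 stroke at TF1  (TF1: transformer flips bond 0)
β2 stroke at J2  (closing 0-jn rule on J2)

β0 stroke at J1
β1 stroke at TF1
β2 stroke at J2
β3 stroke at J1
β4 stroke at I1
β5 stroke at J1
β6 stroke at J1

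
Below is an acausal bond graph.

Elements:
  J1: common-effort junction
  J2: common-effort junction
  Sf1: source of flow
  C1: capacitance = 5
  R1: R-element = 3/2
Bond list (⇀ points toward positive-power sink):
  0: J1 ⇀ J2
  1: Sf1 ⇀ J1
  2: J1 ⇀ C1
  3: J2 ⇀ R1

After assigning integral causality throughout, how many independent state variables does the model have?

bond 1 stroke at Sf1  (Sf1: flow source, stroke at near end)
bond 2 stroke at J1  (C1 outputs effort q/C1)
bond 0 stroke at J2  (J1 effort already set via bond 2)
bond 3 stroke at R1  (J2: bond 0 brought effort, rest push out)

1  (C1 all integral)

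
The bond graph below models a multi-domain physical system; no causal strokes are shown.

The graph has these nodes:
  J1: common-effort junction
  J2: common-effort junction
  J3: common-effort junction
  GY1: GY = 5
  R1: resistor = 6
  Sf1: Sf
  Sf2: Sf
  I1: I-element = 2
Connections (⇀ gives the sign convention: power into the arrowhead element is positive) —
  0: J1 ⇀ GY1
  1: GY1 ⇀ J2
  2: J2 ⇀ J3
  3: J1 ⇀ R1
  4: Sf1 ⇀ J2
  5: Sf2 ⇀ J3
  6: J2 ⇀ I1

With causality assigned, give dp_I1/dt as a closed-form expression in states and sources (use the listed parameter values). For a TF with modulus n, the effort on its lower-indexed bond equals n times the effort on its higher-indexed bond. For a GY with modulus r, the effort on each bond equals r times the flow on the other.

β4 →Sf1  (source Sf1 imposes f)
β5 →Sf2  (Sf2 (Sf) sets flow on bond)
β2 →J3  (J3 needs exactly one e-in)
β6 →I1  (I1: I, integral causality)
β1 →J2  (J2 needs exactly one e-in)
β0 →J1  (GY GY1: same side as bond 1)
β3 →R1  (common-e at J1 fixed by 0)

dp_I1/dt = 25*F_Sf1/6 + 25*F_Sf2/6 - 25*p_I1/12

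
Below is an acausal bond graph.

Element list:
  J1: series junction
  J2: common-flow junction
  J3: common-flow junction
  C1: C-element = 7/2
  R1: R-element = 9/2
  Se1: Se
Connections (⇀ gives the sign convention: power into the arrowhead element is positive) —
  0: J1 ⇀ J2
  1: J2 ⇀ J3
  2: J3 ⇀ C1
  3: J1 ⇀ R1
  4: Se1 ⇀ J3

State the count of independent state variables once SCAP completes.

1  (C1 all integral)

#4 →J3  (Se1: effort source, stroke at far end)
#2 →J3  (C1 integral (e out))
#1 →J2  (J3: last free bond brings flow in)
#0 →J1  (J2: last free bond brings flow in)
#3 →R1  (J1: last free bond brings flow in)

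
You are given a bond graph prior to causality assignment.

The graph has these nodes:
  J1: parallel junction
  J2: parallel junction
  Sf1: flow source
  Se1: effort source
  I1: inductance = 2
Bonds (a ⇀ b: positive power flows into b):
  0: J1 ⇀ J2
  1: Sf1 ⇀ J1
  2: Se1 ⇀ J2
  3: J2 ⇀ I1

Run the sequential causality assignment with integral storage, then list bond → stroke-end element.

#0 |J1
#1 |Sf1
#2 |J2
#3 |I1

b1 stroke→Sf1  (Sf1 fixes flow; stroke at Sf1)
b2 stroke→J2  (source Se1 imposes e)
b0 stroke→J1  (J1: last free bond brings effort in)
b3 stroke→I1  (J2: bond 2 brought effort, rest push out)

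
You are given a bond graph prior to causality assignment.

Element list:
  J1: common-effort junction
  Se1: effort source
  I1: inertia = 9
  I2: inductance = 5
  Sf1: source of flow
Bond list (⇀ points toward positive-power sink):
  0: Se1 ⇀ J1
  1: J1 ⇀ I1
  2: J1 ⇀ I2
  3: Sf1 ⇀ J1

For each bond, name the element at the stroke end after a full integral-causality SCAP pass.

b0 stroke→J1
b1 stroke→I1
b2 stroke→I2
b3 stroke→Sf1

b0 |J1  (Se1 fixes effort; stroke away)
b3 |Sf1  (Sf1 fixes flow; stroke at Sf1)
b1 |I1  (J1: bond 0 brought effort, rest push out)
b2 |I2  (J1 effort already set via bond 0)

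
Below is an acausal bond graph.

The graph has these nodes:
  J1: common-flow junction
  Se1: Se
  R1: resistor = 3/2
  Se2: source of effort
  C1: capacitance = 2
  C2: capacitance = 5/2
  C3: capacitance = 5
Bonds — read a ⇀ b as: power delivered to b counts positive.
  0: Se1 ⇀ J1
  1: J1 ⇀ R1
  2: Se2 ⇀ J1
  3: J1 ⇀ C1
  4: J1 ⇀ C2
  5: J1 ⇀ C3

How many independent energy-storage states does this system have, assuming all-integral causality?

b0 stroke at J1  (Se1: effort source, stroke at far end)
b2 stroke at J1  (Se2 fixes effort; stroke away)
b3 stroke at J1  (C1: C, integral causality)
b4 stroke at J1  (C2: C, integral causality)
b5 stroke at J1  (C3: C, integral causality)
b1 stroke at R1  (J1: last free bond brings flow in)

3  (C1, C2, C3 all integral)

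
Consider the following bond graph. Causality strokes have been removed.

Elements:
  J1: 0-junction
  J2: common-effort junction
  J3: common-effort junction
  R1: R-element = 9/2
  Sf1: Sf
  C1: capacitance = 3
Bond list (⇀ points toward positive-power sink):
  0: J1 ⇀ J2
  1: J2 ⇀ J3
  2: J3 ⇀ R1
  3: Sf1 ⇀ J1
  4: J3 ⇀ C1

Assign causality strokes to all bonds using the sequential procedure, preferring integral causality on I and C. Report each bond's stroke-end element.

bond 0 stroke at J1
bond 1 stroke at J2
bond 2 stroke at R1
bond 3 stroke at Sf1
bond 4 stroke at J3

β3 →Sf1  (source Sf1 imposes f)
β0 →J1  (J1 needs exactly one e-in)
β1 →J2  (only one effort-in slot at J2)
β4 →J3  (C1 outputs effort q/C1)
β2 →R1  (0-jn J3 has e-setter on 4)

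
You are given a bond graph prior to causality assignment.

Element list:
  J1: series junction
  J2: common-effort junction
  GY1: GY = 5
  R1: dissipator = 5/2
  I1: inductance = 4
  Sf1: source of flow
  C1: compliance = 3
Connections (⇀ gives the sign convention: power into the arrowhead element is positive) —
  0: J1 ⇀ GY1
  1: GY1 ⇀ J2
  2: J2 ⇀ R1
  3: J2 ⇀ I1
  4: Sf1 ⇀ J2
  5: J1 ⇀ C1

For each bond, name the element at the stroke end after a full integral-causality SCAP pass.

β0 stroke at GY1
β1 stroke at GY1
β2 stroke at J2
β3 stroke at I1
β4 stroke at Sf1
β5 stroke at J1

β4 stroke at Sf1  (Sf1 fixes flow; stroke at Sf1)
β3 stroke at I1  (prefer integral on I1)
β5 stroke at J1  (C1: C, integral causality)
β0 stroke at GY1  (only one flow-in slot at J1)
β1 stroke at GY1  (GY1: gyrator matches bond 0)
β2 stroke at J2  (only one effort-in slot at J2)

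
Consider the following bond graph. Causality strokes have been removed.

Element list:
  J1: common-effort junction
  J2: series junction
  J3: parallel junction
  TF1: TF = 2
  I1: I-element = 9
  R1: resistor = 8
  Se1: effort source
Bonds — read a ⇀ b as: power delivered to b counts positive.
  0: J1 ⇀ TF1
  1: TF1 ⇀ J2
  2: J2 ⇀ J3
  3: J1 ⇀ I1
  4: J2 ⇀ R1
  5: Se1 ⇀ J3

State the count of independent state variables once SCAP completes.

1  (I1 all integral)

β5 stroke→J3  (source Se1 imposes e)
β2 stroke→J2  (0-jn J3 has e-setter on 5)
β3 stroke→I1  (I1 outputs flow p/I1)
β0 stroke→J1  (only one effort-in slot at J1)
β1 stroke→TF1  (TF TF1: opposite of bond 0)
β4 stroke→J2  (1-jn J2 has f-setter on 1)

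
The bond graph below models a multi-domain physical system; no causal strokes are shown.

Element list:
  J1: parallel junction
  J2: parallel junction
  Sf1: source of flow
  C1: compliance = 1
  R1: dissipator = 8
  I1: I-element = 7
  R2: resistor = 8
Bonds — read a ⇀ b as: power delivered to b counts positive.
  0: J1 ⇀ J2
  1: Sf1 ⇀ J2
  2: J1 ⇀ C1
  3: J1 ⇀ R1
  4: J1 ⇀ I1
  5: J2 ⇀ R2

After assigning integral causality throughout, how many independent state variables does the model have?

bond 1 stroke→Sf1  (Sf1 (Sf) sets flow on bond)
bond 2 stroke→J1  (C1: C, integral causality)
bond 0 stroke→J2  (J1: bond 2 brought effort, rest push out)
bond 3 stroke→R1  (0-jn J1 has e-setter on 2)
bond 4 stroke→I1  (J1 effort already set via bond 2)
bond 5 stroke→R2  (0-jn J2 has e-setter on 0)

2  (C1, I1 all integral)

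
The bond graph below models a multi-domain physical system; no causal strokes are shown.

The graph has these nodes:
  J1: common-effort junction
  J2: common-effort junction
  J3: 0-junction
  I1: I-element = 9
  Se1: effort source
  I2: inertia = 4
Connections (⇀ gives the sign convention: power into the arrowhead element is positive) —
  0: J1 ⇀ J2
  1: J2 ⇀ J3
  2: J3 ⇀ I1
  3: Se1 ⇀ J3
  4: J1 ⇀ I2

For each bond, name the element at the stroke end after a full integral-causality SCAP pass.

β3 stroke at J3  (Se1: effort source, stroke at far end)
β1 stroke at J2  (common-e at J3 fixed by 3)
β2 stroke at I1  (J3: bond 3 brought effort, rest push out)
β0 stroke at J1  (J2 effort already set via bond 1)
β4 stroke at I2  (J1: bond 0 brought effort, rest push out)

#0 stroke at J1
#1 stroke at J2
#2 stroke at I1
#3 stroke at J3
#4 stroke at I2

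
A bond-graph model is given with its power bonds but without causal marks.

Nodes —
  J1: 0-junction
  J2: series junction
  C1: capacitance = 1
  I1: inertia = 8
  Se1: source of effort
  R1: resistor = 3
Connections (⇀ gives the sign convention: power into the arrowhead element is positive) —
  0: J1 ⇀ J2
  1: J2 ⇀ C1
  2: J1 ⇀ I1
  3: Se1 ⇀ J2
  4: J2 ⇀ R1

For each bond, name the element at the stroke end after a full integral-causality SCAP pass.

β0 →J1
β1 →J2
β2 →I1
β3 →J2
β4 →J2

b3 stroke→J2  (Se1: effort source, stroke at far end)
b1 stroke→J2  (prefer integral on C1)
b2 stroke→I1  (I1: I, integral causality)
b0 stroke→J1  (J1: last free bond brings effort in)
b4 stroke→J2  (common-f at J2 fixed by 0)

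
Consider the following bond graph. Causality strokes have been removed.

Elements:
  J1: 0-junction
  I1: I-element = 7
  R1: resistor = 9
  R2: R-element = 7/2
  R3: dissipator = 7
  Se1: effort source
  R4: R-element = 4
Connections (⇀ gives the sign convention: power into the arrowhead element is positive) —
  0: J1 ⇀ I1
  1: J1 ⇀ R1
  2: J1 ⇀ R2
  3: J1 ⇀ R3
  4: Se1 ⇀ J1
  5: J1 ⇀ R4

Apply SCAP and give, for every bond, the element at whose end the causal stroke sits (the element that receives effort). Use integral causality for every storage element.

bond 4 →J1  (Se1: effort source, stroke at far end)
bond 0 →I1  (J1: bond 4 brought effort, rest push out)
bond 1 →R1  (J1 effort already set via bond 4)
bond 2 →R2  (0-jn J1 has e-setter on 4)
bond 3 →R3  (J1: bond 4 brought effort, rest push out)
bond 5 →R4  (J1: bond 4 brought effort, rest push out)

#0 stroke→I1
#1 stroke→R1
#2 stroke→R2
#3 stroke→R3
#4 stroke→J1
#5 stroke→R4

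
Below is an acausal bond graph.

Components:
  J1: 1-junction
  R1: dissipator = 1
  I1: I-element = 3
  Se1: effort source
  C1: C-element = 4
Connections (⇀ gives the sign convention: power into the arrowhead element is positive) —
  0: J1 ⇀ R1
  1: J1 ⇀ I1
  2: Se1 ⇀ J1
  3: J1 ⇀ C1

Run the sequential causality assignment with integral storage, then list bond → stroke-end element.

#0 stroke→J1
#1 stroke→I1
#2 stroke→J1
#3 stroke→J1

b2 stroke at J1  (Se1: effort source, stroke at far end)
b1 stroke at I1  (prefer integral on I1)
b0 stroke at J1  (J1: bond 1 brought flow, rest push out)
b3 stroke at J1  (1-jn J1 has f-setter on 1)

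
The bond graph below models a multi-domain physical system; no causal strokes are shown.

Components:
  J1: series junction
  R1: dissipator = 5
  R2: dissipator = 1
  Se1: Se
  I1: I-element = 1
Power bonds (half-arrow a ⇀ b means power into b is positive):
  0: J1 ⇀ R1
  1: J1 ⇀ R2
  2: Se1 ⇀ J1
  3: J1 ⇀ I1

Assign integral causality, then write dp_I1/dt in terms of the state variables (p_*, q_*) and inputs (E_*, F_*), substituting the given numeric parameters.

dp_I1/dt = E_Se1 - 6*p_I1

#2 stroke→J1  (Se1: effort source, stroke at far end)
#3 stroke→I1  (I1 integral (f out))
#0 stroke→J1  (J1 flow already set via bond 3)
#1 stroke→J1  (J1: bond 3 brought flow, rest push out)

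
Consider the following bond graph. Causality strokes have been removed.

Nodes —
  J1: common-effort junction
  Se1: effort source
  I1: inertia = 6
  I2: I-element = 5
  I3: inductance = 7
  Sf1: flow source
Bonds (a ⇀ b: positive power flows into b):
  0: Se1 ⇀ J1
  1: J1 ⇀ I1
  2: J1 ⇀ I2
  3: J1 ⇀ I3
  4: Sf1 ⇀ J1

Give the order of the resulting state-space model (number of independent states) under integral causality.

3  (I1, I2, I3 all integral)

b0 |J1  (source Se1 imposes e)
b4 |Sf1  (source Sf1 imposes f)
b1 |I1  (J1: bond 0 brought effort, rest push out)
b2 |I2  (0-jn J1 has e-setter on 0)
b3 |I3  (common-e at J1 fixed by 0)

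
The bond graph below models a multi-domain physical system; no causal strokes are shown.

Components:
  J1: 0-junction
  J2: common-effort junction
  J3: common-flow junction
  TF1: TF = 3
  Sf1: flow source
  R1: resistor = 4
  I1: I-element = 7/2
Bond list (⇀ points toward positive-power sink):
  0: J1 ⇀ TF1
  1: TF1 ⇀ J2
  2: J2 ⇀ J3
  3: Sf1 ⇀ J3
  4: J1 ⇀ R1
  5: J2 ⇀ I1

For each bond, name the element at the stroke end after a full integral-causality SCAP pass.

bond 0 |TF1
bond 1 |J2
bond 2 |J3
bond 3 |Sf1
bond 4 |J1
bond 5 |I1

#3 |Sf1  (Sf1 fixes flow; stroke at Sf1)
#2 |J3  (J3: bond 3 brought flow, rest push out)
#5 |I1  (I1: I, integral causality)
#1 |J2  (J2: last free bond brings effort in)
#0 |TF1  (TF TF1: opposite of bond 1)
#4 |J1  (closing 0-jn rule on J1)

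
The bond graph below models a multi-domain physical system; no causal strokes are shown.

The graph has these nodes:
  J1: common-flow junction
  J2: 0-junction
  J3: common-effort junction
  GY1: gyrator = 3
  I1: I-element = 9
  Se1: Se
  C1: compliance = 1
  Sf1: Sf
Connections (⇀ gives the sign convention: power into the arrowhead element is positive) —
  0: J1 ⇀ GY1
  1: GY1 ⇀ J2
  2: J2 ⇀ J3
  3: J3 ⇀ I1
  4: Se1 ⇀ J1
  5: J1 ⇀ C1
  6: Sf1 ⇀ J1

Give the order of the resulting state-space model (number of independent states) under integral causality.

2  (C1, I1 all integral)

#4 stroke at J1  (Se1 fixes effort; stroke away)
#6 stroke at Sf1  (Sf1 (Sf) sets flow on bond)
#0 stroke at J1  (1-jn J1 has f-setter on 6)
#5 stroke at J1  (J1: bond 6 brought flow, rest push out)
#1 stroke at J2  (GY GY1: same side as bond 0)
#2 stroke at J3  (J2 effort already set via bond 1)
#3 stroke at I1  (J3: bond 2 brought effort, rest push out)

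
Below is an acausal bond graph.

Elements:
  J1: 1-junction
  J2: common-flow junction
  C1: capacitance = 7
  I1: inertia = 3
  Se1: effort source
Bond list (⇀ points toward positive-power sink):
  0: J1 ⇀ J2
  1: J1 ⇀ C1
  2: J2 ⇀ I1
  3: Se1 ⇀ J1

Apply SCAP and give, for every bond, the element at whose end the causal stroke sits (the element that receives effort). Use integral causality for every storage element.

#0 |J2
#1 |J1
#2 |I1
#3 |J1

#3 stroke→J1  (source Se1 imposes e)
#1 stroke→J1  (C1 outputs effort q/C1)
#0 stroke→J2  (J1 needs exactly one f-in)
#2 stroke→I1  (J2 needs exactly one f-in)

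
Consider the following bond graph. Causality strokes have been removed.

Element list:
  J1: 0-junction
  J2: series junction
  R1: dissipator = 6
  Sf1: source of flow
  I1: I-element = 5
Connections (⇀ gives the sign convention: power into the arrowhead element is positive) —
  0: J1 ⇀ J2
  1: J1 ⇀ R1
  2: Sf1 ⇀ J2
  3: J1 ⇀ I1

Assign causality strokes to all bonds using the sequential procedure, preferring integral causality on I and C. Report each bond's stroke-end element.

β0 |J2
β1 |J1
β2 |Sf1
β3 |I1

b2 stroke→Sf1  (Sf1: flow source, stroke at near end)
b0 stroke→J2  (common-f at J2 fixed by 2)
b3 stroke→I1  (prefer integral on I1)
b1 stroke→J1  (J1 needs exactly one e-in)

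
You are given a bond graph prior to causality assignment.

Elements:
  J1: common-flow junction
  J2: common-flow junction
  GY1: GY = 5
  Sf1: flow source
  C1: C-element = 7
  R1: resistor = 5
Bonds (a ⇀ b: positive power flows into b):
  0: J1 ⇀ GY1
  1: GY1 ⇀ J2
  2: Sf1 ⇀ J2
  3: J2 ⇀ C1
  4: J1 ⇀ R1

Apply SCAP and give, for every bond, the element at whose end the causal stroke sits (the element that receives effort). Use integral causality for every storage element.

#2 |Sf1  (source Sf1 imposes f)
#1 |J2  (1-jn J2 has f-setter on 2)
#3 |J2  (J2 flow already set via bond 2)
#0 |J1  (GY1: gyrator matches bond 1)
#4 |R1  (closing 1-jn rule on J1)

b0 →J1
b1 →J2
b2 →Sf1
b3 →J2
b4 →R1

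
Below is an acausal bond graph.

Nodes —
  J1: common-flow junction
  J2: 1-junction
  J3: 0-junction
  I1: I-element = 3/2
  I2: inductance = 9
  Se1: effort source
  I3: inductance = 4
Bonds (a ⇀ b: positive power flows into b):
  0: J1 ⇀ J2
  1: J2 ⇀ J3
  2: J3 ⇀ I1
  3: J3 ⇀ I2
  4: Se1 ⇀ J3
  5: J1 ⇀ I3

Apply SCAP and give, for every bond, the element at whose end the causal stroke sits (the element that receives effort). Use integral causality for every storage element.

#0 →J1
#1 →J2
#2 →I1
#3 →I2
#4 →J3
#5 →I3

#4 stroke→J3  (source Se1 imposes e)
#1 stroke→J2  (J3 effort already set via bond 4)
#2 stroke→I1  (common-e at J3 fixed by 4)
#3 stroke→I2  (common-e at J3 fixed by 4)
#0 stroke→J1  (closing 1-jn rule on J2)
#5 stroke→I3  (J1: last free bond brings flow in)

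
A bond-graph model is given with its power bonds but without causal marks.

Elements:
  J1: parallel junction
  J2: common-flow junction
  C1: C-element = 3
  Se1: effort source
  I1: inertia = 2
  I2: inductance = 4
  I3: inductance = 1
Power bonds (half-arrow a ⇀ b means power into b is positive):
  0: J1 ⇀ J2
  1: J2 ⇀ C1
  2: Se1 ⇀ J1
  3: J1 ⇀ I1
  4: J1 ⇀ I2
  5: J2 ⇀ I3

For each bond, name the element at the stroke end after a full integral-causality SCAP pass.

β0 |J2
β1 |J2
β2 |J1
β3 |I1
β4 |I2
β5 |I3

bond 2 |J1  (Se1 fixes effort; stroke away)
bond 0 |J2  (J1 effort already set via bond 2)
bond 3 |I1  (J1: bond 2 brought effort, rest push out)
bond 4 |I2  (0-jn J1 has e-setter on 2)
bond 1 |J2  (C1 integral (e out))
bond 5 |I3  (closing 1-jn rule on J2)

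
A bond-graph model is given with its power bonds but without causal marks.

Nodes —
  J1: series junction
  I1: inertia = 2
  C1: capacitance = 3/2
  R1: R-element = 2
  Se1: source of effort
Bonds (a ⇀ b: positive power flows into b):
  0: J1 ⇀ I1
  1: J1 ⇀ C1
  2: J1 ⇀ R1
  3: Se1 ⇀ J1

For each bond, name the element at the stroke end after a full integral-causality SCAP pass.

#3 stroke at J1  (Se1 (Se) sets effort on bond)
#0 stroke at I1  (I1 outputs flow p/I1)
#1 stroke at J1  (J1 flow already set via bond 0)
#2 stroke at J1  (common-f at J1 fixed by 0)

bond 0 stroke at I1
bond 1 stroke at J1
bond 2 stroke at J1
bond 3 stroke at J1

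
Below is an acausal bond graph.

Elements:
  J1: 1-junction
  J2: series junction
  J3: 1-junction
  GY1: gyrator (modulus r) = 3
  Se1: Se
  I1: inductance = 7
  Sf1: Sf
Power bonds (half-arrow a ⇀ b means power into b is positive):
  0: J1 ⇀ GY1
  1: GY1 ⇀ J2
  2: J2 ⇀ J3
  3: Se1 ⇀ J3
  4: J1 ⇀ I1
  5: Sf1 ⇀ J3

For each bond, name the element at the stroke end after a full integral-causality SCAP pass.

b0 stroke→J1
b1 stroke→J2
b2 stroke→J3
b3 stroke→J3
b4 stroke→I1
b5 stroke→Sf1

bond 3 stroke at J3  (source Se1 imposes e)
bond 5 stroke at Sf1  (source Sf1 imposes f)
bond 2 stroke at J3  (J3: bond 5 brought flow, rest push out)
bond 1 stroke at J2  (common-f at J2 fixed by 2)
bond 0 stroke at J1  (GY GY1: same side as bond 1)
bond 4 stroke at I1  (only one flow-in slot at J1)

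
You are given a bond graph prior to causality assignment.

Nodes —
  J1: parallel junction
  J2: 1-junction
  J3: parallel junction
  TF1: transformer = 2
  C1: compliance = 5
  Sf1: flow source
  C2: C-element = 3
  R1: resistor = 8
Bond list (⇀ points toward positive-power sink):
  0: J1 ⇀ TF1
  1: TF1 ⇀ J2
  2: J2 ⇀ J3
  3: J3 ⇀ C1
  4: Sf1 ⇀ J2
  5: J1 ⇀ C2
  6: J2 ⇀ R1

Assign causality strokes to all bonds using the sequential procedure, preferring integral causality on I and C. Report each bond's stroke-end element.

bond 4 stroke→Sf1  (Sf1 (Sf) sets flow on bond)
bond 1 stroke→J2  (common-f at J2 fixed by 4)
bond 2 stroke→J2  (common-f at J2 fixed by 4)
bond 6 stroke→J2  (1-jn J2 has f-setter on 4)
bond 3 stroke→J3  (only one effort-in slot at J3)
bond 0 stroke→TF1  (TF TF1: opposite of bond 1)
bond 5 stroke→J1  (J1: last free bond brings effort in)

bond 0 stroke at TF1
bond 1 stroke at J2
bond 2 stroke at J2
bond 3 stroke at J3
bond 4 stroke at Sf1
bond 5 stroke at J1
bond 6 stroke at J2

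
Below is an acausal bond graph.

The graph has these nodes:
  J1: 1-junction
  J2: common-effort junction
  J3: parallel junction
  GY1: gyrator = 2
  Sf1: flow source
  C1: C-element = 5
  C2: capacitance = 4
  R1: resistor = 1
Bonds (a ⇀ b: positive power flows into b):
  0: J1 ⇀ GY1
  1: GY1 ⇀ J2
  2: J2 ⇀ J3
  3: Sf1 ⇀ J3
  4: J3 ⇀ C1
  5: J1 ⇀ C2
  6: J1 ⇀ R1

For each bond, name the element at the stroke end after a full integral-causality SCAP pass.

#3 stroke at Sf1  (source Sf1 imposes f)
#4 stroke at J3  (C1: C, integral causality)
#2 stroke at J2  (0-jn J3 has e-setter on 4)
#1 stroke at GY1  (J2: bond 2 brought effort, rest push out)
#0 stroke at GY1  (GY GY1: same side as bond 1)
#5 stroke at J1  (1-jn J1 has f-setter on 0)
#6 stroke at J1  (J1 flow already set via bond 0)

β0 |GY1
β1 |GY1
β2 |J2
β3 |Sf1
β4 |J3
β5 |J1
β6 |J1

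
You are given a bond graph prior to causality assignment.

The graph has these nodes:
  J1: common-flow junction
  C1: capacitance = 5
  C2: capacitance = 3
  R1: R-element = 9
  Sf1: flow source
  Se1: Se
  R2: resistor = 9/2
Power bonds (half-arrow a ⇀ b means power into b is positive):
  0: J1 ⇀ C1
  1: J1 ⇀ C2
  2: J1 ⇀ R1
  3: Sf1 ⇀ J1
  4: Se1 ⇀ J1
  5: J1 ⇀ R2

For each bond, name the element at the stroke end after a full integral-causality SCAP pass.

bond 3 stroke at Sf1  (Sf1 (Sf) sets flow on bond)
bond 4 stroke at J1  (Se1 (Se) sets effort on bond)
bond 0 stroke at J1  (1-jn J1 has f-setter on 3)
bond 1 stroke at J1  (J1 flow already set via bond 3)
bond 2 stroke at J1  (J1 flow already set via bond 3)
bond 5 stroke at J1  (J1 flow already set via bond 3)

b0 stroke→J1
b1 stroke→J1
b2 stroke→J1
b3 stroke→Sf1
b4 stroke→J1
b5 stroke→J1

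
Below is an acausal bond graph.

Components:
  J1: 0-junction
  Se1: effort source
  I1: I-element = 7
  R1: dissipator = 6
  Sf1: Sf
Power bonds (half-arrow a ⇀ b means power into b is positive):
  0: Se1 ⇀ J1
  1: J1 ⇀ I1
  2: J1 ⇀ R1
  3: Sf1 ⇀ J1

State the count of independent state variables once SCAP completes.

1  (I1 all integral)

#0 stroke→J1  (source Se1 imposes e)
#3 stroke→Sf1  (Sf1 (Sf) sets flow on bond)
#1 stroke→I1  (J1 effort already set via bond 0)
#2 stroke→R1  (0-jn J1 has e-setter on 0)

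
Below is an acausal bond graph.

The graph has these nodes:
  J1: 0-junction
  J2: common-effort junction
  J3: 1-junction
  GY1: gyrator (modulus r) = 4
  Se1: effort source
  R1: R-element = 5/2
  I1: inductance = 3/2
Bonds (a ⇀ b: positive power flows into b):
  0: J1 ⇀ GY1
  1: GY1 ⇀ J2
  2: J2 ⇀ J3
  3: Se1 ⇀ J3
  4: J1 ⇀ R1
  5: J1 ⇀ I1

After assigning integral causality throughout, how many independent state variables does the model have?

β3 stroke at J3  (Se1 fixes effort; stroke away)
β2 stroke at J2  (J3 needs exactly one f-in)
β1 stroke at GY1  (0-jn J2 has e-setter on 2)
β0 stroke at GY1  (GY1: gyrator matches bond 1)
β5 stroke at I1  (prefer integral on I1)
β4 stroke at J1  (J1: last free bond brings effort in)

1  (I1 all integral)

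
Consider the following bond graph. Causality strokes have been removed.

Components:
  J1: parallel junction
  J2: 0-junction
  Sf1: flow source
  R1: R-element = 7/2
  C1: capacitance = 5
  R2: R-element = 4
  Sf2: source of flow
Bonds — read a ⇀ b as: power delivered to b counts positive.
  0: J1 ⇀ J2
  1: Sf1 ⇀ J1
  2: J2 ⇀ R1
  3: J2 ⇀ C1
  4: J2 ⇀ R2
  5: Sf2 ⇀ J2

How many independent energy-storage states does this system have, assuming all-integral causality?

b1 stroke→Sf1  (Sf1 (Sf) sets flow on bond)
b5 stroke→Sf2  (Sf2: flow source, stroke at near end)
b0 stroke→J1  (only one effort-in slot at J1)
b3 stroke→J2  (C1 outputs effort q/C1)
b2 stroke→R1  (J2 effort already set via bond 3)
b4 stroke→R2  (J2 effort already set via bond 3)

1  (C1 all integral)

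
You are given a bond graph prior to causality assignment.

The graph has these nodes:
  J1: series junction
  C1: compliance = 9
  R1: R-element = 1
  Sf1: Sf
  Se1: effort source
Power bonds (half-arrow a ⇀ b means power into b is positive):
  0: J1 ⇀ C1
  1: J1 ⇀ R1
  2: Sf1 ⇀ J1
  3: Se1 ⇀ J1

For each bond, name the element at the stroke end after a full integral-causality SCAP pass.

b2 →Sf1  (source Sf1 imposes f)
b3 →J1  (Se1 (Se) sets effort on bond)
b0 →J1  (J1 flow already set via bond 2)
b1 →J1  (J1 flow already set via bond 2)

β0 stroke at J1
β1 stroke at J1
β2 stroke at Sf1
β3 stroke at J1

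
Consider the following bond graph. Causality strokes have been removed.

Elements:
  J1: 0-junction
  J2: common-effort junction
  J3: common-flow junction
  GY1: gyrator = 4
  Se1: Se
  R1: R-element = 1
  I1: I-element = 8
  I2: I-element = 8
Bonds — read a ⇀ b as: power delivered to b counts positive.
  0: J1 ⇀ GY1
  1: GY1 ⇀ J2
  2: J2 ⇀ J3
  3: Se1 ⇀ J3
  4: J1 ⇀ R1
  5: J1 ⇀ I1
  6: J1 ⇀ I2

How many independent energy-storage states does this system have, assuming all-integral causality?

2  (I1, I2 all integral)

bond 3 stroke→J3  (Se1 (Se) sets effort on bond)
bond 2 stroke→J2  (only one flow-in slot at J3)
bond 1 stroke→GY1  (J2 effort already set via bond 2)
bond 0 stroke→GY1  (through GY1, causality inverts; strokes same side of GY1)
bond 5 stroke→I1  (I1: I, integral causality)
bond 6 stroke→I2  (I2: I, integral causality)
bond 4 stroke→J1  (J1 needs exactly one e-in)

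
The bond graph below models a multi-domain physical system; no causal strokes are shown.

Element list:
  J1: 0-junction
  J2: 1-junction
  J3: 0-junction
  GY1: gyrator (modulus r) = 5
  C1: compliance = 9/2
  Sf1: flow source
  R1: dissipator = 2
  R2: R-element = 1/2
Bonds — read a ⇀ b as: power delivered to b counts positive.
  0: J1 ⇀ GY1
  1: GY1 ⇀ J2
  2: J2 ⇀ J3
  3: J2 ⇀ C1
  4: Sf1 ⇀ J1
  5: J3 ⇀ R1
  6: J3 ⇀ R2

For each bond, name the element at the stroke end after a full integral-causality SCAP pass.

#0 stroke→J1
#1 stroke→J2
#2 stroke→J3
#3 stroke→J2
#4 stroke→Sf1
#5 stroke→R1
#6 stroke→R2

b4 →Sf1  (Sf1: flow source, stroke at near end)
b0 →J1  (J1 needs exactly one e-in)
b1 →J2  (GY1: gyrator matches bond 0)
b3 →J2  (C1 outputs effort q/C1)
b2 →J3  (closing 1-jn rule on J2)
b5 →R1  (J3 effort already set via bond 2)
b6 →R2  (J3: bond 2 brought effort, rest push out)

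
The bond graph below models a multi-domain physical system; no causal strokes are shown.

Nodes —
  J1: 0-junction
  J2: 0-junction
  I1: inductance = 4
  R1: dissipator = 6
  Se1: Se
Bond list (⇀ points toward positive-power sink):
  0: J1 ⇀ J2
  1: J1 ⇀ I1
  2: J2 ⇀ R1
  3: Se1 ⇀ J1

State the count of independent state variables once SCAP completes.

1  (I1 all integral)

#3 →J1  (Se1 (Se) sets effort on bond)
#0 →J2  (common-e at J1 fixed by 3)
#1 →I1  (common-e at J1 fixed by 3)
#2 →R1  (J2 effort already set via bond 0)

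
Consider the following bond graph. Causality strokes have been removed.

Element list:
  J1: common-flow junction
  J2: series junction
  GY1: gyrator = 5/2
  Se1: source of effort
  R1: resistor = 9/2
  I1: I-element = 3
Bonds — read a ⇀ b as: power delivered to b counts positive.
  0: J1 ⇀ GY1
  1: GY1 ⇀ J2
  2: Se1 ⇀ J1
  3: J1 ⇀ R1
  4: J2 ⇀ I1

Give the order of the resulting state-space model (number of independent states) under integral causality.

1  (I1 all integral)

β2 |J1  (Se1 (Se) sets effort on bond)
β4 |I1  (I1: I, integral causality)
β1 |J2  (1-jn J2 has f-setter on 4)
β0 |J1  (through GY1, causality inverts; strokes same side of GY1)
β3 |R1  (J1: last free bond brings flow in)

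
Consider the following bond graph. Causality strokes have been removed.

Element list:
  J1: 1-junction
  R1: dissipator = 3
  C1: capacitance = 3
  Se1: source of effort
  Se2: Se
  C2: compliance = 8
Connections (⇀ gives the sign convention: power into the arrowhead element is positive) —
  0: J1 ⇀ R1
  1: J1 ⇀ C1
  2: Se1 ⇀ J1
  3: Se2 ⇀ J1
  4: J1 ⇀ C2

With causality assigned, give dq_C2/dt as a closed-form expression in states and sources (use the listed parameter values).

dq_C2/dt = E_Se1/3 + E_Se2/3 - q_C1/9 - q_C2/24

b2 stroke at J1  (source Se1 imposes e)
b3 stroke at J1  (Se2 fixes effort; stroke away)
b1 stroke at J1  (C1 integral (e out))
b4 stroke at J1  (C2 outputs effort q/C2)
b0 stroke at R1  (only one flow-in slot at J1)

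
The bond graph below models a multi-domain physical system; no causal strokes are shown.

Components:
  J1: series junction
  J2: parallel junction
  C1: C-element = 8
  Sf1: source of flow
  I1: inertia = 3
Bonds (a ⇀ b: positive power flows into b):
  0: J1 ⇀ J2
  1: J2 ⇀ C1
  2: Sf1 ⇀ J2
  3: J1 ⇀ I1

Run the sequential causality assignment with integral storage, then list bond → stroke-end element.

bond 0 stroke→J1
bond 1 stroke→J2
bond 2 stroke→Sf1
bond 3 stroke→I1

bond 2 stroke→Sf1  (Sf1 (Sf) sets flow on bond)
bond 1 stroke→J2  (prefer integral on C1)
bond 0 stroke→J1  (common-e at J2 fixed by 1)
bond 3 stroke→I1  (only one flow-in slot at J1)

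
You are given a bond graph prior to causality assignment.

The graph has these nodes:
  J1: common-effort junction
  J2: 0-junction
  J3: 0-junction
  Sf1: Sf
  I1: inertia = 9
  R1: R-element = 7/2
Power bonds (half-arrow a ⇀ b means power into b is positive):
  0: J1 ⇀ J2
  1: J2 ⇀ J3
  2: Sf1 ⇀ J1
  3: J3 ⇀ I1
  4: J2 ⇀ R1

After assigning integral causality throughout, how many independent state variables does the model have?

1  (I1 all integral)

bond 2 stroke→Sf1  (Sf1: flow source, stroke at near end)
bond 0 stroke→J1  (J1 needs exactly one e-in)
bond 3 stroke→I1  (I1 integral (f out))
bond 1 stroke→J3  (only one effort-in slot at J3)
bond 4 stroke→J2  (J2 needs exactly one e-in)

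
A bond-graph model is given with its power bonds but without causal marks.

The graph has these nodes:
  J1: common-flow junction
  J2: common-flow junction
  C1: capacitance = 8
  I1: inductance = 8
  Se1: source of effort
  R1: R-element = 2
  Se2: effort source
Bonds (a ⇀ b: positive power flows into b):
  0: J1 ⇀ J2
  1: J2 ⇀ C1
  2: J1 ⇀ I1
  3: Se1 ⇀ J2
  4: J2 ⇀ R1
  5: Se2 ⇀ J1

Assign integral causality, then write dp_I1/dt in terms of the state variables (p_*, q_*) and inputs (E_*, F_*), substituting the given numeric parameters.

dp_I1/dt = E_Se1 + E_Se2 - p_I1/4 - q_C1/8

β3 |J2  (source Se1 imposes e)
β5 |J1  (Se2 fixes effort; stroke away)
β1 |J2  (C1 outputs effort q/C1)
β2 |I1  (prefer integral on I1)
β0 |J1  (J1: bond 2 brought flow, rest push out)
β4 |J2  (1-jn J2 has f-setter on 0)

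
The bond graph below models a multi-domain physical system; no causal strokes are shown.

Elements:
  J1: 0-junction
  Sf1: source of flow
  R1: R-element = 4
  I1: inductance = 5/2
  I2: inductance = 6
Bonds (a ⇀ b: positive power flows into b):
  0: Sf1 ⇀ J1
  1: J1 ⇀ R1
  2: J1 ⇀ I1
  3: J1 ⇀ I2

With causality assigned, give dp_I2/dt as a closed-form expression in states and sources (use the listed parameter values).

β0 →Sf1  (Sf1 (Sf) sets flow on bond)
β2 →I1  (I1 integral (f out))
β3 →I2  (prefer integral on I2)
β1 →J1  (J1 needs exactly one e-in)

dp_I2/dt = 4*F_Sf1 - 8*p_I1/5 - 2*p_I2/3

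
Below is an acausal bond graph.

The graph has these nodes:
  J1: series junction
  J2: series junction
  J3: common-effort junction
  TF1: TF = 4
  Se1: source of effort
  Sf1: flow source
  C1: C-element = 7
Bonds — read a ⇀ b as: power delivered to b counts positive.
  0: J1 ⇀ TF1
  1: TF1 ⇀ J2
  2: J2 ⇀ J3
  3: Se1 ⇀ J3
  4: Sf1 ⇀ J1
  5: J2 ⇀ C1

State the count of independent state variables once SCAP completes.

1  (C1 all integral)

b3 stroke→J3  (Se1 fixes effort; stroke away)
b4 stroke→Sf1  (Sf1: flow source, stroke at near end)
b0 stroke→J1  (J1: bond 4 brought flow, rest push out)
b2 stroke→J2  (J3: bond 3 brought effort, rest push out)
b1 stroke→TF1  (TF TF1: opposite of bond 0)
b5 stroke→J2  (1-jn J2 has f-setter on 1)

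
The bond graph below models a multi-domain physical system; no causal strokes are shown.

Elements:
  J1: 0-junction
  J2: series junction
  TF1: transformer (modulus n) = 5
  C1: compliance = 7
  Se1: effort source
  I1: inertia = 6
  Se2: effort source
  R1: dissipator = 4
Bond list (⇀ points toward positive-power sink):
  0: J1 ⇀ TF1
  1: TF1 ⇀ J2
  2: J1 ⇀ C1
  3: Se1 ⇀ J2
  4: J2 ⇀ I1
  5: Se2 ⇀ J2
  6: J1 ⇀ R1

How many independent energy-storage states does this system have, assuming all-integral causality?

2  (C1, I1 all integral)

b3 →J2  (source Se1 imposes e)
b5 →J2  (Se2: effort source, stroke at far end)
b2 →J1  (C1 outputs effort q/C1)
b0 →TF1  (J1 effort already set via bond 2)
b6 →R1  (J1 effort already set via bond 2)
b1 →J2  (TF TF1: opposite of bond 0)
b4 →I1  (closing 1-jn rule on J2)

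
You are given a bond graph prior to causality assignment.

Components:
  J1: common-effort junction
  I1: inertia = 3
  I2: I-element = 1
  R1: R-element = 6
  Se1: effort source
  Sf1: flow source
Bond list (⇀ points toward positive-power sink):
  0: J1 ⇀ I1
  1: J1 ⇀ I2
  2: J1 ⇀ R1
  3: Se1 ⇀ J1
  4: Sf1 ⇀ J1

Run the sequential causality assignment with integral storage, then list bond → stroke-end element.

b3 stroke at J1  (Se1 fixes effort; stroke away)
b4 stroke at Sf1  (Sf1: flow source, stroke at near end)
b0 stroke at I1  (0-jn J1 has e-setter on 3)
b1 stroke at I2  (common-e at J1 fixed by 3)
b2 stroke at R1  (0-jn J1 has e-setter on 3)

bond 0 →I1
bond 1 →I2
bond 2 →R1
bond 3 →J1
bond 4 →Sf1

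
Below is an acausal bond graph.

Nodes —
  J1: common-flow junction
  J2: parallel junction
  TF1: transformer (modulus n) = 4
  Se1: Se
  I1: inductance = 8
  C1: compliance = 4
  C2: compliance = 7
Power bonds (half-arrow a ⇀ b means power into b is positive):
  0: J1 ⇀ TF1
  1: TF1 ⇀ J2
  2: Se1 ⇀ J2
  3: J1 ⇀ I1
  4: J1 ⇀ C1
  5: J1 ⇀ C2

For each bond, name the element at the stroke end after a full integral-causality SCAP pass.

#0 |J1
#1 |TF1
#2 |J2
#3 |I1
#4 |J1
#5 |J1

#2 stroke→J2  (Se1: effort source, stroke at far end)
#1 stroke→TF1  (J2 effort already set via bond 2)
#0 stroke→J1  (TF TF1: opposite of bond 1)
#3 stroke→I1  (I1 outputs flow p/I1)
#4 stroke→J1  (1-jn J1 has f-setter on 3)
#5 stroke→J1  (J1: bond 3 brought flow, rest push out)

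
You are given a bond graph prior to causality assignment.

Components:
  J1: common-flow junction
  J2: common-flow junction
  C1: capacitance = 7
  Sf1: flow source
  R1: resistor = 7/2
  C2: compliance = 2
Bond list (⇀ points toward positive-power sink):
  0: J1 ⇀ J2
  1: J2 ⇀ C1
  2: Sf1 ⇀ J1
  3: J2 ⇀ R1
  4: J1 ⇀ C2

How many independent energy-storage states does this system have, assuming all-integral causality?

#2 stroke at Sf1  (Sf1 (Sf) sets flow on bond)
#0 stroke at J1  (J1: bond 2 brought flow, rest push out)
#4 stroke at J1  (common-f at J1 fixed by 2)
#1 stroke at J2  (1-jn J2 has f-setter on 0)
#3 stroke at J2  (J2: bond 0 brought flow, rest push out)

2  (C1, C2 all integral)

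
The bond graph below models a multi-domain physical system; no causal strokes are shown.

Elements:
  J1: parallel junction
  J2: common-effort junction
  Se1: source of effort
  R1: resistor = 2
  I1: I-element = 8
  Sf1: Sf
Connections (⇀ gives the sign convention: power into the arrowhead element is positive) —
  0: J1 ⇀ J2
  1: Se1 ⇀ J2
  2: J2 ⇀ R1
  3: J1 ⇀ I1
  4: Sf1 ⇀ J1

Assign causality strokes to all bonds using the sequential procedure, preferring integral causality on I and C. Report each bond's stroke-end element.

#0 stroke→J1
#1 stroke→J2
#2 stroke→R1
#3 stroke→I1
#4 stroke→Sf1

β1 stroke at J2  (Se1: effort source, stroke at far end)
β4 stroke at Sf1  (source Sf1 imposes f)
β0 stroke at J1  (J2 effort already set via bond 1)
β2 stroke at R1  (common-e at J2 fixed by 1)
β3 stroke at I1  (0-jn J1 has e-setter on 0)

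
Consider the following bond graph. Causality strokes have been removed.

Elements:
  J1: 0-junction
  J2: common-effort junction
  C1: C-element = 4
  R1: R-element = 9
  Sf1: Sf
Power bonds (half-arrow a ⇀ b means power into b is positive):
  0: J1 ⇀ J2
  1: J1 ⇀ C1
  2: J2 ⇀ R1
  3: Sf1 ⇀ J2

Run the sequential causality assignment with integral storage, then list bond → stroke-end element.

b0 |J2
b1 |J1
b2 |R1
b3 |Sf1

bond 3 →Sf1  (Sf1 fixes flow; stroke at Sf1)
bond 1 →J1  (C1: C, integral causality)
bond 0 →J2  (common-e at J1 fixed by 1)
bond 2 →R1  (common-e at J2 fixed by 0)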